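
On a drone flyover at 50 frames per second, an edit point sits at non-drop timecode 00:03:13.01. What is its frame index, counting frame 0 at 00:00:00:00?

frame 9651

Total seconds to the label: (0 × 3600 + 3 × 60 + 13) = 193.
Frame index = 193 × 50 + 1 = 9651.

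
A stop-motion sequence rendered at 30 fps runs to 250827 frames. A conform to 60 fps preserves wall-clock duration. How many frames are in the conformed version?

Target frames = source frames × (target rate / source rate) = 250827 × (60)/(30) = 250827 × 2 = 501654.

501654 frames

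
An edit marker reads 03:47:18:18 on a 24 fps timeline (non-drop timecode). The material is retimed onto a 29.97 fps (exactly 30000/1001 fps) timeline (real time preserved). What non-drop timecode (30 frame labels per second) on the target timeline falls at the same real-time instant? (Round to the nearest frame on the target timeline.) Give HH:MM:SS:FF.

Source frame index: (3×3600 + 47×60 + 18) × 24 + 18 = 327330.
Real time: 327330 / (24) = 54555/4 s.
Target frame: (54555/4) × (30000/1001) = 409162500/1001 ≈ 408753.746 → 408754.
At 30 labels/s: frame 408754 → 03:47:05:04.

03:47:05:04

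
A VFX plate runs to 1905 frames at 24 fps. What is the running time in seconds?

79.375 seconds

Running time = 1905 / (24) = 79.375 s.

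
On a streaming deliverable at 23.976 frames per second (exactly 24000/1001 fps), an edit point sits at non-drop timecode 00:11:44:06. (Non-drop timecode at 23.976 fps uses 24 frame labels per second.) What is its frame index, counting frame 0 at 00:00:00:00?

Total seconds to the label: (0 × 3600 + 11 × 60 + 44) = 704.
Frame index = 704 × 24 + 6 = 16902.

frame 16902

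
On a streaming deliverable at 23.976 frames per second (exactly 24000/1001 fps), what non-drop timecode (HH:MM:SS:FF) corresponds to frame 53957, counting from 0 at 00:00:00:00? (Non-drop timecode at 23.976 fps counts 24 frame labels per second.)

53957 ÷ 24 = 2248 full seconds, remainder 5 frames.
2248 s = 0 h 37 min 28 s.
Timecode: 00:37:28:05.

00:37:28:05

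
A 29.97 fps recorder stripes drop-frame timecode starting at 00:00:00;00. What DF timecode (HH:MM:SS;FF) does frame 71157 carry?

00:39:34;09

Each 10-minute DF block holds 10 × 60 × 30 − 9 × 2 = 17982 frames. 71157 ÷ 17982 → 3 full blocks, remainder 17211.
Within the partial block the first minute is 1800 frames and each further minute 1798, so 9 further minute boundaries passed. Total skipped labels = 18 × 3 + 2 × 9 = 72.
Non-drop label index = 71157 + 72 = 71229; at 30 labels/s that is 00:39:34:09, i.e. DF 00:39:34;09.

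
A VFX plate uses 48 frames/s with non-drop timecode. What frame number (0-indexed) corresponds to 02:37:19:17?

Total seconds to the label: (2 × 3600 + 37 × 60 + 19) = 9439.
Frame index = 9439 × 48 + 17 = 453089.

frame 453089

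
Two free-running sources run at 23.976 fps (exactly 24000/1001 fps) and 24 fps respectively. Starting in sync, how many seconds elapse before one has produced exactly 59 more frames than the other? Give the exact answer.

59059/24 seconds

The gap grows by |24 − 24000/1001| = 24/1001 frames per second.
Time for a 59-frame gap: 59 ÷ (24/1001) = 59059/24 s.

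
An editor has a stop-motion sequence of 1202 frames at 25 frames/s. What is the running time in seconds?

48.08 seconds

Running time = 1202 / (25) = 48.08 s.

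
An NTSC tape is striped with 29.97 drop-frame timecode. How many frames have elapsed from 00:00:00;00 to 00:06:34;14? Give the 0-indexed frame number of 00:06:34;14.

11822

Complete 10-minute blocks: 0, each 17982 frames → 0.
Remaining 6 whole minutes in the current block: 1800 + 5 × 1798 = 10790 frames.
Within the current minute: 34 × 30 + 14 − 2 = 1032 (labels ;00/;01 skipped at this minute). Total = 0 + 10790 + 1032 = 11822.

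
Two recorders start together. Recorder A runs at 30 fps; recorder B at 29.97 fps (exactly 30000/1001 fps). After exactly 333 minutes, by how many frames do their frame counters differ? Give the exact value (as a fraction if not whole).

599400/1001 frames

333 min = 19980 s.
A emits 30 × 19980 = 599400 frames; B emits 30000/1001 × 19980 = 599400000/1001.
Difference = 599400/1001 frames (≈ 598.8012); B is behind A.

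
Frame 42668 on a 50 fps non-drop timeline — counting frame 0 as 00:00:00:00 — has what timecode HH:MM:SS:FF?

42668 ÷ 50 = 853 full seconds, remainder 18 frames.
853 s = 0 h 14 min 13 s.
Timecode: 00:14:13:18.

00:14:13:18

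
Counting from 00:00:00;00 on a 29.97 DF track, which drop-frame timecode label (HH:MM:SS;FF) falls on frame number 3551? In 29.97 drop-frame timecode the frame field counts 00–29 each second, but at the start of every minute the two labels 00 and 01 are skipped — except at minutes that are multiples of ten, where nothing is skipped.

Ten DF minutes hold 17982 frames, so frame 3551 lies in block 0 (frames 0–17981) with 3551 frames into that block.
The block's first minute is 1800 frames and the rest 1798 each; 3551 frames reaches minute 1, so 0 × 18 + 1 × 2 = 2 labels have been skipped so far.
Adding those back, label number 3551 + 2 = 3553 at 30 labels/s is 118 s + 13 f = 0 h 1 min 58 s frame 13, i.e. 00:01:58;13.

00:01:58;13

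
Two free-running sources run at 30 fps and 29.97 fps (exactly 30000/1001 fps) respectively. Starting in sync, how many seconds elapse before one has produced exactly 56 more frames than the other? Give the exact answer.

28028/15 seconds

The gap grows by |30000/1001 − 30| = 30/1001 frames per second.
Time for a 56-frame gap: 56 ÷ (30/1001) = 28028/15 s.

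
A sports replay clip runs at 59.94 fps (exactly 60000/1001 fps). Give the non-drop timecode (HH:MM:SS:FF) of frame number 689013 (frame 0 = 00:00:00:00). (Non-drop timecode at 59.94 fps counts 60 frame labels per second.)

03:11:23:33

689013 ÷ 60 = 11483 full seconds, remainder 33 frames.
11483 s = 3 h 11 min 23 s.
Timecode: 03:11:23:33.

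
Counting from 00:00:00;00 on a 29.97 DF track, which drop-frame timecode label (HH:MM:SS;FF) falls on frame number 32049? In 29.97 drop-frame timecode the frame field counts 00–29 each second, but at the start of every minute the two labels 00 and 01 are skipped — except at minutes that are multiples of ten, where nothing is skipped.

Ten DF minutes hold 17982 frames, so frame 32049 lies in block 1 (frames 17982–35963) with 14067 frames into that block.
The block's first minute is 1800 frames and the rest 1798 each; 14067 frames reaches minute 7, so 1 × 18 + 7 × 2 = 32 labels have been skipped so far.
Adding those back, label number 32049 + 32 = 32081 at 30 labels/s is 1069 s + 11 f = 0 h 17 min 49 s frame 11, i.e. 00:17:49;11.

00:17:49;11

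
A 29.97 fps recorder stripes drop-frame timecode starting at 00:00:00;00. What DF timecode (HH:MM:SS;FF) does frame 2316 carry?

00:01:17;08

Each 10-minute DF block holds 10 × 60 × 30 − 9 × 2 = 17982 frames. 2316 ÷ 17982 → 0 full blocks, remainder 2316.
Within the partial block the first minute is 1800 frames and each further minute 1798, so 1 further minute boundary passed. Total skipped labels = 18 × 0 + 2 × 1 = 2.
Non-drop label index = 2316 + 2 = 2318; at 30 labels/s that is 00:01:17:08, i.e. DF 00:01:17;08.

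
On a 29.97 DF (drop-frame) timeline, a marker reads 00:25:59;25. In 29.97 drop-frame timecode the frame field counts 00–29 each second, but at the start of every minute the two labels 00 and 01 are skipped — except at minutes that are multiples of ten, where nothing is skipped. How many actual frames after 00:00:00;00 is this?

46749

Complete 10-minute blocks: 2, each 17982 frames → 35964.
Remaining 5 whole minutes in the current block: 1800 + 4 × 1798 = 8992 frames.
Within the current minute: 59 × 30 + 25 − 2 = 1793 (labels ;00/;01 skipped at this minute). Total = 35964 + 8992 + 1793 = 46749.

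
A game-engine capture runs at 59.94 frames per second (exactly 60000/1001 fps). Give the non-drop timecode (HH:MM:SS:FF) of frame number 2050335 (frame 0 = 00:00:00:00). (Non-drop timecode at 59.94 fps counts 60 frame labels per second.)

09:29:32:15

2050335 ÷ 60 = 34172 full seconds, remainder 15 frames.
34172 s = 9 h 29 min 32 s.
Timecode: 09:29:32:15.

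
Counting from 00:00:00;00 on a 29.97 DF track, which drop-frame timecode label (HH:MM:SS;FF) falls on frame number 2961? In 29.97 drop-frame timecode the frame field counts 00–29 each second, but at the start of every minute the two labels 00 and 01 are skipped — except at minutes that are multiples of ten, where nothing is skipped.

Ten DF minutes hold 17982 frames, so frame 2961 lies in block 0 (frames 0–17981) with 2961 frames into that block.
The block's first minute is 1800 frames and the rest 1798 each; 2961 frames reaches minute 1, so 0 × 18 + 1 × 2 = 2 labels have been skipped so far.
Adding those back, label number 2961 + 2 = 2963 at 30 labels/s is 98 s + 23 f = 0 h 1 min 38 s frame 23, i.e. 00:01:38;23.

00:01:38;23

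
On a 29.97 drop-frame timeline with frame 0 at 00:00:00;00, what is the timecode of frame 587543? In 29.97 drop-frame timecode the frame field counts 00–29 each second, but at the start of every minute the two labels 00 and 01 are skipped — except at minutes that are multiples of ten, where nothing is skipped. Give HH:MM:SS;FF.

Each 10-minute DF block holds 10 × 60 × 30 − 9 × 2 = 17982 frames. 587543 ÷ 17982 → 32 full blocks, remainder 12119.
Within the partial block the first minute is 1800 frames and each further minute 1798, so 6 further minute boundaries passed. Total skipped labels = 18 × 32 + 2 × 6 = 588.
Non-drop label index = 587543 + 588 = 588131; at 30 labels/s that is 05:26:44:11, i.e. DF 05:26:44;11.

05:26:44;11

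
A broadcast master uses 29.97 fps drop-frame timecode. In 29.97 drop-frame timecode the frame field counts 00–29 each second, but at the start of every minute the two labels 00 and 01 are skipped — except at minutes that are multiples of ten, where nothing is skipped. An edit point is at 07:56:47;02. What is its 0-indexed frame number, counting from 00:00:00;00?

857354

Complete 10-minute blocks: 47, each 17982 frames → 845154.
Remaining 6 whole minutes in the current block: 1800 + 5 × 1798 = 10790 frames.
Within the current minute: 47 × 30 + 2 − 2 = 1410 (labels ;00/;01 skipped at this minute). Total = 845154 + 10790 + 1410 = 857354.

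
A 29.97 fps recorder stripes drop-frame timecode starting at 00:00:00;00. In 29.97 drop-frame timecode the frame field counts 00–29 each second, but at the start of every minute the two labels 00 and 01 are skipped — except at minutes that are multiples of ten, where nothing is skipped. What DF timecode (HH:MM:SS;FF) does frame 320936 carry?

Ten DF minutes hold 17982 frames, so frame 320936 lies in block 17 (frames 305694–323675) with 15242 frames into that block.
The block's first minute is 1800 frames and the rest 1798 each; 15242 frames reaches minute 8, so 17 × 18 + 8 × 2 = 322 labels have been skipped so far.
Adding those back, label number 320936 + 322 = 321258 at 30 labels/s is 10708 s + 18 f = 2 h 58 min 28 s frame 18, i.e. 02:58:28;18.

02:58:28;18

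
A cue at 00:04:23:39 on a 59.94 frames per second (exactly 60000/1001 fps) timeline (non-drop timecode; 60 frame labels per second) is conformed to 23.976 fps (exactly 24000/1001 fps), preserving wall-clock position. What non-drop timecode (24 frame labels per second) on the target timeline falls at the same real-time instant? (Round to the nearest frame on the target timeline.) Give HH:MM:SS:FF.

00:04:23:16

Source frame index: (0×3600 + 4×60 + 23) × 60 + 39 = 15819.
Real time: 15819 / (60000/1001) = 5278273/20000 s.
Target frame: (5278273/20000) × (24000/1001) = 31638/5 ≈ 6327.600 → 6328.
At 24 labels/s: frame 6328 → 00:04:23:16.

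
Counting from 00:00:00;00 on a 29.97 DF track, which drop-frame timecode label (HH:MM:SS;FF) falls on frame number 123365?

Each 10-minute DF block holds 10 × 60 × 30 − 9 × 2 = 17982 frames. 123365 ÷ 17982 → 6 full blocks, remainder 15473.
Within the partial block the first minute is 1800 frames and each further minute 1798, so 8 further minute boundaries passed. Total skipped labels = 18 × 6 + 2 × 8 = 124.
Non-drop label index = 123365 + 124 = 123489; at 30 labels/s that is 01:08:36:09, i.e. DF 01:08:36;09.

01:08:36;09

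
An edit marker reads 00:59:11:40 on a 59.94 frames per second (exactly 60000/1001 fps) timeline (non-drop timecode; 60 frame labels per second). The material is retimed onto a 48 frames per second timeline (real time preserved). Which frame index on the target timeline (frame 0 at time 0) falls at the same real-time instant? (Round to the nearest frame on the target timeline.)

frame 170650

Source frame index: (0×3600 + 59×60 + 11) × 60 + 40 = 213100.
Real time: 213100 / (60000/1001) = 2133131/600 s.
Target frame: (2133131/600) × (48) = 4266262/25 ≈ 170650.480 → 170650.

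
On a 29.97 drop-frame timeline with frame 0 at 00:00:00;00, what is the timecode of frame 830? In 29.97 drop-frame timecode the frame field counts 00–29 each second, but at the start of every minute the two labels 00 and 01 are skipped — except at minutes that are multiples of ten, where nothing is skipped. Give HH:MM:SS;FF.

Each 10-minute DF block holds 10 × 60 × 30 − 9 × 2 = 17982 frames. 830 ÷ 17982 → 0 full blocks, remainder 830.
Within the partial block the first minute is 1800 frames and each further minute 1798, so 0 further minute boundaries passed. Total skipped labels = 18 × 0 + 2 × 0 = 0.
Non-drop label index = 830 + 0 = 830; at 30 labels/s that is 00:00:27:20, i.e. DF 00:00:27;20.

00:00:27;20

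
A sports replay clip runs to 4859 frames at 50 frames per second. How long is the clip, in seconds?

97.18 seconds

Running time = 4859 / (50) = 97.18 s.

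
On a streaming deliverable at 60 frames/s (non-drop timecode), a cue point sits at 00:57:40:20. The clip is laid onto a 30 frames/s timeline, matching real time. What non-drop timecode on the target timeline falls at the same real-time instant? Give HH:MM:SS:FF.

00:57:40:10

Source frame index: (0×3600 + 57×60 + 40) × 60 + 20 = 207620.
Real time: 207620 / (60) = 10381/3 s.
Target frame: (10381/3) × (30) = 103810.
At 30 labels/s: frame 103810 → 00:57:40:10.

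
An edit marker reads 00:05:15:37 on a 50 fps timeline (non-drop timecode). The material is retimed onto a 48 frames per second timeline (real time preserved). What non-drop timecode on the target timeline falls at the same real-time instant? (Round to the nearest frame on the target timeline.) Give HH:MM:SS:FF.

Source frame index: (0×3600 + 5×60 + 15) × 50 + 37 = 15787.
Real time: 15787 / (50) = 15787/50 s.
Target frame: (15787/50) × (48) = 378888/25 ≈ 15155.520 → 15156.
At 48 labels/s: frame 15156 → 00:05:15:36.

00:05:15:36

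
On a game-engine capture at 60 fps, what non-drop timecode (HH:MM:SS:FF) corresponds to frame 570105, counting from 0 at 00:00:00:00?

570105 ÷ 60 = 9501 full seconds, remainder 45 frames.
9501 s = 2 h 38 min 21 s.
Timecode: 02:38:21:45.

02:38:21:45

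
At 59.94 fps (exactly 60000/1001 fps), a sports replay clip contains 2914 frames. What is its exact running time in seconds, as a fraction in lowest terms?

1458457/30000 seconds

Running time = 2914 ÷ (60000/1001) = 2914 × 1001/60000 = 1458457/30000 s.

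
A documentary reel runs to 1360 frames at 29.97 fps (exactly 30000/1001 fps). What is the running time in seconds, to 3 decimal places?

Running time = 1360 × 1001/30000 = 17017/375 s ≈ 45.379 s.

45.379 seconds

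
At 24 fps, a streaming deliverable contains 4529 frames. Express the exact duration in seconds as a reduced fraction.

4529/24 seconds

Running time = 4529 ÷ (24) = 4529 × 1/24 = 4529/24 s.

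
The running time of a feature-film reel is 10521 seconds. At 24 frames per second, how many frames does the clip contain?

Frames = 10521 × 24 = 252504.

252504 frames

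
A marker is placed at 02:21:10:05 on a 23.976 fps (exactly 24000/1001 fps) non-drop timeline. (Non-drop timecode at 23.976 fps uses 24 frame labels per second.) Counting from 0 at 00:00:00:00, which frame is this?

frame 203285

Total seconds to the label: (2 × 3600 + 21 × 60 + 10) = 8470.
Frame index = 8470 × 24 + 5 = 203285.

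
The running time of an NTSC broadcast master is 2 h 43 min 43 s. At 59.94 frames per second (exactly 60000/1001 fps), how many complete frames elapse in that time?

588791 frames

2 h 43 min 43 s = 9823 s.
Frames = 9823 × 60000/1001 = 53580000/91 ≈ 588791.2088.
Complete frames: 588791.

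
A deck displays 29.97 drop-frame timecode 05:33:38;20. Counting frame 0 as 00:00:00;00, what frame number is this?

599960

As if non-drop at 30 labels/s: (5 × 3600 + 33 × 60 + 38) × 30 + 20 = 600560.
Minute boundaries passed: 333; those not divisible by 10: 333 − 33 = 300; dropped labels = 2 × 300 = 600.
Actual frame index = 600560 − 600 = 599960.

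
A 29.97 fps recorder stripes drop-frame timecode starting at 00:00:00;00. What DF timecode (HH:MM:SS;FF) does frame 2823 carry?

00:01:34;05

Ten DF minutes hold 17982 frames, so frame 2823 lies in block 0 (frames 0–17981) with 2823 frames into that block.
The block's first minute is 1800 frames and the rest 1798 each; 2823 frames reaches minute 1, so 0 × 18 + 1 × 2 = 2 labels have been skipped so far.
Adding those back, label number 2823 + 2 = 2825 at 30 labels/s is 94 s + 5 f = 0 h 1 min 34 s frame 5, i.e. 00:01:34;05.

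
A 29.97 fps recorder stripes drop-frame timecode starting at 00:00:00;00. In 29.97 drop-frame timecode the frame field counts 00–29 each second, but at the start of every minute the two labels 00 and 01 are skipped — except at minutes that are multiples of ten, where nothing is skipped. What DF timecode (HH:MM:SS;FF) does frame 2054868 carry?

Ten DF minutes hold 17982 frames, so frame 2054868 lies in block 114 (frames 2049948–2067929) with 4920 frames into that block.
The block's first minute is 1800 frames and the rest 1798 each; 4920 frames reaches minute 2, so 114 × 18 + 2 × 2 = 2056 labels have been skipped so far.
Adding those back, label number 2054868 + 2056 = 2056924 at 30 labels/s is 68564 s + 4 f = 19 h 2 min 44 s frame 4, i.e. 19:02:44;04.

19:02:44;04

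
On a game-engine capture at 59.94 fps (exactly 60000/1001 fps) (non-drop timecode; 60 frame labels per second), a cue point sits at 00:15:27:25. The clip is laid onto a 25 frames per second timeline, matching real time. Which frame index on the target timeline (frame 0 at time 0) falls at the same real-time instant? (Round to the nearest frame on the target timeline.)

Source frame index: (0×3600 + 15×60 + 27) × 60 + 25 = 55645.
Real time: 55645 / (60000/1001) = 11140129/12000 s.
Target frame: (11140129/12000) × (25) = 11140129/480 ≈ 23208.602 → 23209.

frame 23209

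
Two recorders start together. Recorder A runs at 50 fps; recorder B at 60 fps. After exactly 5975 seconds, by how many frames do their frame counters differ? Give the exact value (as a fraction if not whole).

A emits 50 × 5975 = 298750 frames; B emits 60 × 5975 = 358500.
Difference = 59750 frames; B is ahead of A.

59750 frames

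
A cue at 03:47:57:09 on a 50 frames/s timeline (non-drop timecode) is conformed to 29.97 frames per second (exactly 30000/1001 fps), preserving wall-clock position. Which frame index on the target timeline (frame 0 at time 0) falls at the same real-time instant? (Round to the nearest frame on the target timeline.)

frame 409905

Source frame index: (3×3600 + 47×60 + 57) × 50 + 9 = 683859.
Real time: 683859 / (50) = 683859/50 s.
Target frame: (683859/50) × (30000/1001) = 37301400/91 ≈ 409905.495 → 409905.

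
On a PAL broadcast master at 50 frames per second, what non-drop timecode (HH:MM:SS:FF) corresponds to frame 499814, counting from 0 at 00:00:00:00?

499814 ÷ 50 = 9996 full seconds, remainder 14 frames.
9996 s = 2 h 46 min 36 s.
Timecode: 02:46:36:14.

02:46:36:14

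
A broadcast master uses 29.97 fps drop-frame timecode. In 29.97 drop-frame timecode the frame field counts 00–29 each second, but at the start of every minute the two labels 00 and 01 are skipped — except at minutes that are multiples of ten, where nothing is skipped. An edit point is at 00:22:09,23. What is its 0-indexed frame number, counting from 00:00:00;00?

39853

Complete 10-minute blocks: 2, each 17982 frames → 35964.
Remaining 2 whole minutes in the current block: 1800 + 1 × 1798 = 3598 frames.
Within the current minute: 9 × 30 + 23 − 2 = 291 (labels ;00/;01 skipped at this minute). Total = 35964 + 3598 + 291 = 39853.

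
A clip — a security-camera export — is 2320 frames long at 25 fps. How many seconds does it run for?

92.8 seconds

Running time = 2320 / (25) = 92.8 s.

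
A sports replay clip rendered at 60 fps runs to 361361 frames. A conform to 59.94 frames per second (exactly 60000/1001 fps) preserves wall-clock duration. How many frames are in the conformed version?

Target frames = source frames × (target rate / source rate) = 361361 × (60000/1001)/(60) = 361361 × 1000/1001 = 361000.

361000 frames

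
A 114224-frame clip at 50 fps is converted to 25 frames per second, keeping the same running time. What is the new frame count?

57112 frames

Frames at target rate = 114224 × (25) / (50) = 57112.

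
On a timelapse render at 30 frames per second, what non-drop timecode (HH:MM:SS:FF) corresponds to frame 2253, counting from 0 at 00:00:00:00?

00:01:15:03

2253 ÷ 30 = 75 full seconds, remainder 3 frames.
75 s = 0 h 1 min 15 s.
Timecode: 00:01:15:03.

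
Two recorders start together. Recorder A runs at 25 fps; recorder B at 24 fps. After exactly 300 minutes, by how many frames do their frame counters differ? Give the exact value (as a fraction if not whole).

18000 frames

300 min = 18000 s.
A emits 25 × 18000 = 450000 frames; B emits 24 × 18000 = 432000.
Difference = 18000 frames; B is behind A.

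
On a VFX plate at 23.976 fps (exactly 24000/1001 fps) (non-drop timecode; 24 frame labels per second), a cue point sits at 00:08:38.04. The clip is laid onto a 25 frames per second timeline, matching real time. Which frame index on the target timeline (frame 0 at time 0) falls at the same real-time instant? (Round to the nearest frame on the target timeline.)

Source frame index: (0×3600 + 8×60 + 38) × 24 + 4 = 12436.
Real time: 12436 / (24000/1001) = 3112109/6000 s.
Target frame: (3112109/6000) × (25) = 3112109/240 ≈ 12967.121 → 12967.

frame 12967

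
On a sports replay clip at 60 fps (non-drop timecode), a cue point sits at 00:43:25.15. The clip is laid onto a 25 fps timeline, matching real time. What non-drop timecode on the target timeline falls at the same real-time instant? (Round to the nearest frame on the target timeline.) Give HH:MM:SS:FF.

00:43:25:06

Source frame index: (0×3600 + 43×60 + 25) × 60 + 15 = 156315.
Real time: 156315 / (60) = 10421/4 s.
Target frame: (10421/4) × (25) = 260525/4 ≈ 65131.250 → 65131.
At 25 labels/s: frame 65131 → 00:43:25:06.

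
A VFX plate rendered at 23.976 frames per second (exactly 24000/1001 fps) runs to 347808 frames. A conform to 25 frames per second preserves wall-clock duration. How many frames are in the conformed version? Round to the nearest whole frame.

362662 frames

Frames at target rate = 347808 × (25) / (24000/1001) = 3626623/10 ≈ 362662.300.
Nearest whole frame: 362662.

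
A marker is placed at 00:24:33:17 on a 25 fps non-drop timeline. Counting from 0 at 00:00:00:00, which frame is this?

36842

Total seconds to the label: (0 × 3600 + 24 × 60 + 33) = 1473.
Frame index = 1473 × 25 + 17 = 36842.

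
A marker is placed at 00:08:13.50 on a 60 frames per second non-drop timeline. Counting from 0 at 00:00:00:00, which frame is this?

29630

Total seconds to the label: (0 × 3600 + 8 × 60 + 13) = 493.
Frame index = 493 × 60 + 50 = 29630.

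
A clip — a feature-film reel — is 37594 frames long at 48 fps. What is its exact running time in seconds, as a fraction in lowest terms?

Running time = 37594 ÷ (48) = 37594 × 1/48 = 18797/24 s.

18797/24 seconds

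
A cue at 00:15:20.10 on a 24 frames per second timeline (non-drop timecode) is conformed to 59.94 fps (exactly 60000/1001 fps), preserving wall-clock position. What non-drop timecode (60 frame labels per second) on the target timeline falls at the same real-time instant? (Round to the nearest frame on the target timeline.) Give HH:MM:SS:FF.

00:15:19:30

Source frame index: (0×3600 + 15×60 + 20) × 24 + 10 = 22090.
Real time: 22090 / (24) = 11045/12 s.
Target frame: (11045/12) × (60000/1001) = 55225000/1001 ≈ 55169.830 → 55170.
At 60 labels/s: frame 55170 → 00:15:19:30.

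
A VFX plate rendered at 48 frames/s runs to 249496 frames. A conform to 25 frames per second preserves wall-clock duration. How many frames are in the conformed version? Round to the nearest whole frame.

Frames at target rate = 249496 × (25) / (48) = 779675/6 ≈ 129945.833.
Nearest whole frame: 129946.

129946 frames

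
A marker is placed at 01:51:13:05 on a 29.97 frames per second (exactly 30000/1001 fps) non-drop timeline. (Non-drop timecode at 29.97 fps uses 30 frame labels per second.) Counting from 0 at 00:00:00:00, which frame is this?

frame 200195

Total seconds to the label: (1 × 3600 + 51 × 60 + 13) = 6673.
Frame index = 6673 × 30 + 5 = 200195.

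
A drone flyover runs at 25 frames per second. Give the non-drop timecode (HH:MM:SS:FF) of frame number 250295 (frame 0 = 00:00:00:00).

250295 ÷ 25 = 10011 full seconds, remainder 20 frames.
10011 s = 2 h 46 min 51 s.
Timecode: 02:46:51:20.

02:46:51:20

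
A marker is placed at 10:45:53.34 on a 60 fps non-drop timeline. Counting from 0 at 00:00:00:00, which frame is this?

2325214

Total seconds to the label: (10 × 3600 + 45 × 60 + 53) = 38753.
Frame index = 38753 × 60 + 34 = 2325214.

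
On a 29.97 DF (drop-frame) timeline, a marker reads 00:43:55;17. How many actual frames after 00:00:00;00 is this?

78989

As if non-drop at 30 labels/s: (0 × 3600 + 43 × 60 + 55) × 30 + 17 = 79067.
Minute boundaries passed: 43; those not divisible by 10: 43 − 4 = 39; dropped labels = 2 × 39 = 78.
Actual frame index = 79067 − 78 = 78989.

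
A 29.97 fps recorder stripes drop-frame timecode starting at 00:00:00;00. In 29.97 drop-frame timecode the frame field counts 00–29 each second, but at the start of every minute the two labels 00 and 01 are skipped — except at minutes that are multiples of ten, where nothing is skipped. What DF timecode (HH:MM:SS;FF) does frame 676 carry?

00:00:22;16

Ten DF minutes hold 17982 frames, so frame 676 lies in block 0 (frames 0–17981) with 676 frames into that block.
The block's first minute is 1800 frames and the rest 1798 each; 676 frames reaches minute 0, so 0 × 18 + 0 × 2 = 0 labels have been skipped so far.
Adding those back, label number 676 + 0 = 676 at 30 labels/s is 22 s + 16 f = 0 h 0 min 22 s frame 16, i.e. 00:00:22;16.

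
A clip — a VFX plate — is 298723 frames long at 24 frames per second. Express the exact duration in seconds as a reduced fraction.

298723/24 seconds

Running time = 298723 ÷ (24) = 298723 × 1/24 = 298723/24 s.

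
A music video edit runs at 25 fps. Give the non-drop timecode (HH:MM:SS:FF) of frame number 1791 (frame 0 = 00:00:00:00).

1791 ÷ 25 = 71 full seconds, remainder 16 frames.
71 s = 0 h 1 min 11 s.
Timecode: 00:01:11:16.

00:01:11:16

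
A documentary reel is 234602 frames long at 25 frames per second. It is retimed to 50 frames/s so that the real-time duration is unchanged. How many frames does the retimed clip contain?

Frames at target rate = 234602 × (50) / (25) = 469204.

469204 frames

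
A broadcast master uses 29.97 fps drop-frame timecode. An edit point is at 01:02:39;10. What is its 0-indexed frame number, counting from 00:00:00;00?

As if non-drop at 30 labels/s: (1 × 3600 + 2 × 60 + 39) × 30 + 10 = 112780.
Minute boundaries passed: 62; those not divisible by 10: 62 − 6 = 56; dropped labels = 2 × 56 = 112.
Actual frame index = 112780 − 112 = 112668.

112668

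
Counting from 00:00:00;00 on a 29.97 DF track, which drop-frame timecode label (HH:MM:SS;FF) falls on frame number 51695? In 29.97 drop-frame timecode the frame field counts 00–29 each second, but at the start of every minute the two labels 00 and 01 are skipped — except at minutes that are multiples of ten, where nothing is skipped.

00:28:44;27

Ten DF minutes hold 17982 frames, so frame 51695 lies in block 2 (frames 35964–53945) with 15731 frames into that block.
The block's first minute is 1800 frames and the rest 1798 each; 15731 frames reaches minute 8, so 2 × 18 + 8 × 2 = 52 labels have been skipped so far.
Adding those back, label number 51695 + 52 = 51747 at 30 labels/s is 1724 s + 27 f = 0 h 28 min 44 s frame 27, i.e. 00:28:44;27.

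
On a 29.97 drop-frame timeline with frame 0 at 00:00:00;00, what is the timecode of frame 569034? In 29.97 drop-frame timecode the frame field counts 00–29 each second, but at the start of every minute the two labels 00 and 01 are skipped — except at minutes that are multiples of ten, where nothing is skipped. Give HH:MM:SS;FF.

Each 10-minute DF block holds 10 × 60 × 30 − 9 × 2 = 17982 frames. 569034 ÷ 17982 → 31 full blocks, remainder 11592.
Within the partial block the first minute is 1800 frames and each further minute 1798, so 6 further minute boundaries passed. Total skipped labels = 18 × 31 + 2 × 6 = 570.
Non-drop label index = 569034 + 570 = 569604; at 30 labels/s that is 05:16:26:24, i.e. DF 05:16:26;24.

05:16:26;24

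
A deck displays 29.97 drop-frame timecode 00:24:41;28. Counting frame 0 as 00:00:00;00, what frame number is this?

As if non-drop at 30 labels/s: (0 × 3600 + 24 × 60 + 41) × 30 + 28 = 44458.
Minute boundaries passed: 24; those not divisible by 10: 24 − 2 = 22; dropped labels = 2 × 22 = 44.
Actual frame index = 44458 − 44 = 44414.

44414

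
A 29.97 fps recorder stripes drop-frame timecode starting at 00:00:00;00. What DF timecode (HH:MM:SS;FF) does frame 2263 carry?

Each 10-minute DF block holds 10 × 60 × 30 − 9 × 2 = 17982 frames. 2263 ÷ 17982 → 0 full blocks, remainder 2263.
Within the partial block the first minute is 1800 frames and each further minute 1798, so 1 further minute boundary passed. Total skipped labels = 18 × 0 + 2 × 1 = 2.
Non-drop label index = 2263 + 2 = 2265; at 30 labels/s that is 00:01:15:15, i.e. DF 00:01:15;15.

00:01:15;15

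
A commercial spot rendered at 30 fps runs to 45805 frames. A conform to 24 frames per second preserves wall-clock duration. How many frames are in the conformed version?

36644 frames

Target frames = source frames × (target rate / source rate) = 45805 × (24)/(30) = 45805 × 4/5 = 36644.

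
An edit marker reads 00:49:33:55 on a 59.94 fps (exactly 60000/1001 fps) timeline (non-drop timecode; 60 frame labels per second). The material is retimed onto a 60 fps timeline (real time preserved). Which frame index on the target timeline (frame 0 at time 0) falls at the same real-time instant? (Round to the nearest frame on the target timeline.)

Source frame index: (0×3600 + 49×60 + 33) × 60 + 55 = 178435.
Real time: 178435 / (60000/1001) = 35722687/12000 s.
Target frame: (35722687/12000) × (60) = 35722687/200 ≈ 178613.435 → 178613.

frame 178613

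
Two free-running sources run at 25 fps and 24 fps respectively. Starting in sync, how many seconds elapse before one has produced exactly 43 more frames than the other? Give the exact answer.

43 seconds

The gap grows by |24 − 25| = 1 frame per second.
Time for a 43-frame gap: 43 ÷ (1) = 43 s.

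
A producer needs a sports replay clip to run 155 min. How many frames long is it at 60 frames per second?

155 min = 9300 s.
Frames = 9300 × 60 = 558000.

558000 frames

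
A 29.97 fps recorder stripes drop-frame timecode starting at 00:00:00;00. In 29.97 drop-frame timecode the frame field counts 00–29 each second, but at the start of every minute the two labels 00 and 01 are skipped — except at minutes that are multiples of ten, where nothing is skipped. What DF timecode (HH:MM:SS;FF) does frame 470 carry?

00:00:15;20

Each 10-minute DF block holds 10 × 60 × 30 − 9 × 2 = 17982 frames. 470 ÷ 17982 → 0 full blocks, remainder 470.
Within the partial block the first minute is 1800 frames and each further minute 1798, so 0 further minute boundaries passed. Total skipped labels = 18 × 0 + 2 × 0 = 0.
Non-drop label index = 470 + 0 = 470; at 30 labels/s that is 00:00:15:20, i.e. DF 00:00:15;20.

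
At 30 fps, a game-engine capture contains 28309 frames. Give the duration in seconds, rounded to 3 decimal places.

943.633 seconds

Running time = 28309 × 1/30 = 28309/30 s ≈ 943.633 s.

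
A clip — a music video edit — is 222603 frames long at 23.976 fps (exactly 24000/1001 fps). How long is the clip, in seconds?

Running time = 222603 / (24000/1001) = 9284.400125 s.

9284.400125 seconds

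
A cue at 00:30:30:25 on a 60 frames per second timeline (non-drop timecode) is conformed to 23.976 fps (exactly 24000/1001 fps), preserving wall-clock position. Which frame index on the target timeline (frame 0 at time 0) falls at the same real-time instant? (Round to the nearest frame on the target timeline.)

Source frame index: (0×3600 + 30×60 + 30) × 60 + 25 = 109825.
Real time: 109825 / (60) = 21965/12 s.
Target frame: (21965/12) × (24000/1001) = 43930000/1001 ≈ 43886.114 → 43886.

frame 43886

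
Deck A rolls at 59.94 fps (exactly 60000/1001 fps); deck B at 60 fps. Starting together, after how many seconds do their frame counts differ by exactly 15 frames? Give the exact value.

The gap grows by |60 − 60000/1001| = 60/1001 frames per second.
Time for a 15-frame gap: 15 ÷ (60/1001) = 250.25 s.

250.25 seconds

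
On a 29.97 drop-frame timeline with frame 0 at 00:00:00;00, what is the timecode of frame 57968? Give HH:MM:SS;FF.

00:32:14;06

Ten DF minutes hold 17982 frames, so frame 57968 lies in block 3 (frames 53946–71927) with 4022 frames into that block.
The block's first minute is 1800 frames and the rest 1798 each; 4022 frames reaches minute 2, so 3 × 18 + 2 × 2 = 58 labels have been skipped so far.
Adding those back, label number 57968 + 58 = 58026 at 30 labels/s is 1934 s + 6 f = 0 h 32 min 14 s frame 6, i.e. 00:32:14;06.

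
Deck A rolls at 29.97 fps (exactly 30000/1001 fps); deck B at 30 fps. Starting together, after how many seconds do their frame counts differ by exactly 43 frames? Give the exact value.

43043/30 seconds

The gap grows by |30 − 30000/1001| = 30/1001 frames per second.
Time for a 43-frame gap: 43 ÷ (30/1001) = 43043/30 s.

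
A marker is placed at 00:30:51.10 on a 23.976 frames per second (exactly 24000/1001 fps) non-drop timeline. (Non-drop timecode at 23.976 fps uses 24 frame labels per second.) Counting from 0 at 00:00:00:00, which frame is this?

Total seconds to the label: (0 × 3600 + 30 × 60 + 51) = 1851.
Frame index = 1851 × 24 + 10 = 44434.

44434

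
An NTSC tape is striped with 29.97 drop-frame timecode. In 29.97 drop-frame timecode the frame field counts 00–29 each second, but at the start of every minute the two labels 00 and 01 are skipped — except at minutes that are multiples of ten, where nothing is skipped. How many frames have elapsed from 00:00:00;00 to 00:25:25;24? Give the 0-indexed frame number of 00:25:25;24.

45728

Complete 10-minute blocks: 2, each 17982 frames → 35964.
Remaining 5 whole minutes in the current block: 1800 + 4 × 1798 = 8992 frames.
Within the current minute: 25 × 30 + 24 − 2 = 772 (labels ;00/;01 skipped at this minute). Total = 35964 + 8992 + 772 = 45728.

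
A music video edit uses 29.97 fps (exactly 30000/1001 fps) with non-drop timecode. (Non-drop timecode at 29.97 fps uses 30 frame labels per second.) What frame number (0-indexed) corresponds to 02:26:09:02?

Total seconds to the label: (2 × 3600 + 26 × 60 + 9) = 8769.
Frame index = 8769 × 30 + 2 = 263072.

263072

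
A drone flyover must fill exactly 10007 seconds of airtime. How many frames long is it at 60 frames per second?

600420 frames

Frames = 10007 × 60 = 600420.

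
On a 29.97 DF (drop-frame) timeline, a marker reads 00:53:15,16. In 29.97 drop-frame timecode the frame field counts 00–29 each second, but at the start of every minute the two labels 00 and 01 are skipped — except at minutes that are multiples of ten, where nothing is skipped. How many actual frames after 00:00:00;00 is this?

Complete 10-minute blocks: 5, each 17982 frames → 89910.
Remaining 3 whole minutes in the current block: 1800 + 2 × 1798 = 5396 frames.
Within the current minute: 15 × 30 + 16 − 2 = 464 (labels ;00/;01 skipped at this minute). Total = 89910 + 5396 + 464 = 95770.

95770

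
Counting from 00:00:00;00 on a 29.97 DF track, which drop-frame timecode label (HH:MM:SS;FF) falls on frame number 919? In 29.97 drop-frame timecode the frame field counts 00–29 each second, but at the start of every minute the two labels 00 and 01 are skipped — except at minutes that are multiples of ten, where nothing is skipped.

00:00:30;19

Ten DF minutes hold 17982 frames, so frame 919 lies in block 0 (frames 0–17981) with 919 frames into that block.
The block's first minute is 1800 frames and the rest 1798 each; 919 frames reaches minute 0, so 0 × 18 + 0 × 2 = 0 labels have been skipped so far.
Adding those back, label number 919 + 0 = 919 at 30 labels/s is 30 s + 19 f = 0 h 0 min 30 s frame 19, i.e. 00:00:30;19.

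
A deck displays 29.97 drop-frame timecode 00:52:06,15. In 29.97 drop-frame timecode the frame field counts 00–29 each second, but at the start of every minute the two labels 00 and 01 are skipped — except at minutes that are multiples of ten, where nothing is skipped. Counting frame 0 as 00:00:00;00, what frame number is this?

93701

As if non-drop at 30 labels/s: (0 × 3600 + 52 × 60 + 6) × 30 + 15 = 93795.
Minute boundaries passed: 52; those not divisible by 10: 52 − 5 = 47; dropped labels = 2 × 47 = 94.
Actual frame index = 93795 − 94 = 93701.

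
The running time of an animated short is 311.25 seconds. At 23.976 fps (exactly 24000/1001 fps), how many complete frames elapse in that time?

7462 frames

Frames = 311.25 × 24000/1001 = 7470000/1001 ≈ 7462.5375.
Complete frames: 7462.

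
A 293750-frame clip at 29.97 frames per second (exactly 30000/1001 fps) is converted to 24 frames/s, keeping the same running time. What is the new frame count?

235235 frames

Target frames = source frames × (target rate / source rate) = 293750 × (24)/(30000/1001) = 293750 × 1001/1250 = 235235.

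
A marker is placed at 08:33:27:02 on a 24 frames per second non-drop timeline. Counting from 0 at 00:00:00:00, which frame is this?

739370

Total seconds to the label: (8 × 3600 + 33 × 60 + 27) = 30807.
Frame index = 30807 × 24 + 2 = 739370.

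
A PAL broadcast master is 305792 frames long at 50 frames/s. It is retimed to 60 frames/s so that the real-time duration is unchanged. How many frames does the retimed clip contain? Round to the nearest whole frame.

Frames at target rate = 305792 × (60) / (50) = 1834752/5 ≈ 366950.400.
Nearest whole frame: 366950.

366950 frames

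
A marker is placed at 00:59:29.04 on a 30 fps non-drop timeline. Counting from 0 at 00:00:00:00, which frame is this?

Total seconds to the label: (0 × 3600 + 59 × 60 + 29) = 3569.
Frame index = 3569 × 30 + 4 = 107074.

107074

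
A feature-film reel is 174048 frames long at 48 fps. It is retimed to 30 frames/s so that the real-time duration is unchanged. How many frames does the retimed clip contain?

Target frames = source frames × (target rate / source rate) = 174048 × (30)/(48) = 174048 × 5/8 = 108780.

108780 frames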